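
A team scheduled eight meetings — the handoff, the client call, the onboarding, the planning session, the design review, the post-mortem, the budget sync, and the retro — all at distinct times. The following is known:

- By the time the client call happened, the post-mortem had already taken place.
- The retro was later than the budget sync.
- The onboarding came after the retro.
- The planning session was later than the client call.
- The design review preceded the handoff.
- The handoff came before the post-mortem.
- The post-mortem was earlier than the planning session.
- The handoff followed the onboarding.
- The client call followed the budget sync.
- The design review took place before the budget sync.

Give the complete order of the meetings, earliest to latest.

the design review, the budget sync, the retro, the onboarding, the handoff, the post-mortem, the client call, the planning session

The constraints fix every adjacent pair, so only one ordering works:
the design review → the budget sync → the retro → the onboarding → the handoff → the post-mortem → the client call → the planning session.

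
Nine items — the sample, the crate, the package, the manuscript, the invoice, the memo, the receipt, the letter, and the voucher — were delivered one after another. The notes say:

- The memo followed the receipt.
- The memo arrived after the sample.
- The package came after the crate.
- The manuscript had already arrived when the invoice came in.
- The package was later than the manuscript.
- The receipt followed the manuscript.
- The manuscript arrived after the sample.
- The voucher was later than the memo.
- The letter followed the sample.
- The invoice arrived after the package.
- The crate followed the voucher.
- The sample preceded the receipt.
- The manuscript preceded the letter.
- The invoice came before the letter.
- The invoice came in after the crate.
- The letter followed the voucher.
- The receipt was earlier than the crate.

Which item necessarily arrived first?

the sample

The sample has a chain of constraints placing it before every other item, so the sample must be first.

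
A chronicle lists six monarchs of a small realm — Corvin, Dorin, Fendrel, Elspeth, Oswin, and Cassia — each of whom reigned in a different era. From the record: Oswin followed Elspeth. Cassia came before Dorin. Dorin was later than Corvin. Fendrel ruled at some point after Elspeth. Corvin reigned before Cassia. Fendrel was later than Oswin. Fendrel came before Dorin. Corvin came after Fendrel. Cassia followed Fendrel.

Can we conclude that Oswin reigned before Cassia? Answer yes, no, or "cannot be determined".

yes

Chain the constraints: Oswin → Fendrel → Cassia. Each link is directly stated, so Oswin comes before Cassia.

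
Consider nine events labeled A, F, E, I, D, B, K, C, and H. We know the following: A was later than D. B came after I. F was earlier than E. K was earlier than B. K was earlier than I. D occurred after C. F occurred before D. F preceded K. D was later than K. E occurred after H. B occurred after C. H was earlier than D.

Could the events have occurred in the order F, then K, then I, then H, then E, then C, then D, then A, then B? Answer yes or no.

yes

Check each stated constraint against the proposed order — e.g. F is ahead of D; K is ahead of B. Every pair is in the required order; nothing is violated.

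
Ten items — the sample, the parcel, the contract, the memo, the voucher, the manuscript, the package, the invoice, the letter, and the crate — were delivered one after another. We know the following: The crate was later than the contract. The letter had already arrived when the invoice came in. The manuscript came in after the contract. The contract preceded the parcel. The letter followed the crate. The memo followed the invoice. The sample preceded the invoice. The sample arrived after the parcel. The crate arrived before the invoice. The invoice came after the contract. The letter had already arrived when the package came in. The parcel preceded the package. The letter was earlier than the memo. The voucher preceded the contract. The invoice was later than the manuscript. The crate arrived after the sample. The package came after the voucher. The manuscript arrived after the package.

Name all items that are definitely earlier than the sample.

the contract, the parcel, the voucher

Directly stated before the sample: the parcel.
The contract reaches the sample via the contract → the parcel → the sample.
The voucher reaches the sample via the voucher → the contract → the parcel → the sample.
No chain forces the manuscript (or any of the others) ahead of the sample.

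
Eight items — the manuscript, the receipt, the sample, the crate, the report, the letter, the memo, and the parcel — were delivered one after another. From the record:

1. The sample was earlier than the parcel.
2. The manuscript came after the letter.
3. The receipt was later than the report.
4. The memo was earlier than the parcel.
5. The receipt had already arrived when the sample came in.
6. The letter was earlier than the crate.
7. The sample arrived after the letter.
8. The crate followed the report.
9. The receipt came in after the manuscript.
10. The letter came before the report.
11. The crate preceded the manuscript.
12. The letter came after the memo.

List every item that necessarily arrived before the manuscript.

Directly stated before the manuscript: the crate and the letter.
The memo reaches the manuscript via the memo → the letter → the manuscript.
The report reaches the manuscript via the report → the crate → the manuscript.

the crate, the letter, the memo, the report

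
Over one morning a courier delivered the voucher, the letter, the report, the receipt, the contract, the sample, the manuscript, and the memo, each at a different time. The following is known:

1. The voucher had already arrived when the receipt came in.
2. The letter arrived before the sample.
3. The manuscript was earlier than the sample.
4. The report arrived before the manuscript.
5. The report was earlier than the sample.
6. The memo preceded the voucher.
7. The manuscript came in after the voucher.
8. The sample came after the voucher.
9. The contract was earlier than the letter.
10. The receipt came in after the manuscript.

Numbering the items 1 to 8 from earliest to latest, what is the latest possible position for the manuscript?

The manuscript must come before the receipt and the sample — 2 items forced after it.
Everything else can be placed before the manuscript in some valid order, so the manuscript can sit as late as position 8 − 2 = 6.

6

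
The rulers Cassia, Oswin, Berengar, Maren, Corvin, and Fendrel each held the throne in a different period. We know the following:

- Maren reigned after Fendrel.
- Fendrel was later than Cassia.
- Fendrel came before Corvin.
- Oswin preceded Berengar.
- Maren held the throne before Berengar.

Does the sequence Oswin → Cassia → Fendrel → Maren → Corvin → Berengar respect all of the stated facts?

yes

Check each stated constraint against the proposed order — e.g. Maren is ahead of Berengar; Oswin is ahead of Berengar. Every pair is in the required order; nothing is violated.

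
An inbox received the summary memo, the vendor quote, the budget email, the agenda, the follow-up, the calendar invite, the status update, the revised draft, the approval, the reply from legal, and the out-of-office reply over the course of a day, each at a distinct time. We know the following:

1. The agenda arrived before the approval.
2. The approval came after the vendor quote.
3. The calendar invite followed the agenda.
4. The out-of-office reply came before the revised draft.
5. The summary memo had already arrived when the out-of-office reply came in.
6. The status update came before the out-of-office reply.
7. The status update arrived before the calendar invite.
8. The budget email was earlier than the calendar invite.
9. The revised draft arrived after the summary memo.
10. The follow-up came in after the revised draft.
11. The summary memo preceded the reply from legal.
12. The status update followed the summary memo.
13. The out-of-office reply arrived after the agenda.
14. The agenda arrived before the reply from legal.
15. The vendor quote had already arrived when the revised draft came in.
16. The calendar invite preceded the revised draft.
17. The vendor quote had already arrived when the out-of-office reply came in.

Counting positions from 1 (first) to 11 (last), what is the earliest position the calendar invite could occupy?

5

The agenda, the budget email, the status update, and the summary memo must all come before the calendar invite — 4 forced predecessors.
Nothing else is forced ahead of the calendar invite, so its earliest slot is position 4 + 1 = 5.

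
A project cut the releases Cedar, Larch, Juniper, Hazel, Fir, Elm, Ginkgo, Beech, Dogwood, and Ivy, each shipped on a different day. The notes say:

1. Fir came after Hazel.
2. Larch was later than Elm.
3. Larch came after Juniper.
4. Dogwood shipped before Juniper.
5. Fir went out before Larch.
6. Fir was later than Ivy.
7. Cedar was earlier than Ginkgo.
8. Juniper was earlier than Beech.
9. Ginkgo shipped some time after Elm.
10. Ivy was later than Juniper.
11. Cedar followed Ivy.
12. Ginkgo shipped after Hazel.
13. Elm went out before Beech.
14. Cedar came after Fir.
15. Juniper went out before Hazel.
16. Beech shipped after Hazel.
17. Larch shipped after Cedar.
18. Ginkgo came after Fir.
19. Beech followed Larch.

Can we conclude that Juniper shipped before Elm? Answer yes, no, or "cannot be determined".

cannot be determined

No chain of stated constraints runs from Juniper to Elm, and none runs from Elm to Juniper either.
So the relative order of Juniper and Elm is not fixed by the given facts.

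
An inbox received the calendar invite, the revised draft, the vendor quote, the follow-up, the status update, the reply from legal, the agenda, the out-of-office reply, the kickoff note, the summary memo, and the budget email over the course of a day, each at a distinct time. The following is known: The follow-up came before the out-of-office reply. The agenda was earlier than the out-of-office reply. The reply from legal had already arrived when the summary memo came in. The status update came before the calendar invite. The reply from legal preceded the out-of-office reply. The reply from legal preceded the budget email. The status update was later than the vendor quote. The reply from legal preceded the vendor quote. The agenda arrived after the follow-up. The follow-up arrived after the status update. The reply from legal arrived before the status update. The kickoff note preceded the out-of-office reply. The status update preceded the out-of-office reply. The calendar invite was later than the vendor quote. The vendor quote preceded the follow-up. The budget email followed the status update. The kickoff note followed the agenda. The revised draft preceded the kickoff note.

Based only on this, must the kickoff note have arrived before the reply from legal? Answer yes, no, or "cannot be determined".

no

Tracing the constraints gives the reply from legal → the vendor quote → the follow-up → the agenda → the kickoff note, so the reply from legal must come before the kickoff note.
That means the kickoff note cannot be before the reply from legal.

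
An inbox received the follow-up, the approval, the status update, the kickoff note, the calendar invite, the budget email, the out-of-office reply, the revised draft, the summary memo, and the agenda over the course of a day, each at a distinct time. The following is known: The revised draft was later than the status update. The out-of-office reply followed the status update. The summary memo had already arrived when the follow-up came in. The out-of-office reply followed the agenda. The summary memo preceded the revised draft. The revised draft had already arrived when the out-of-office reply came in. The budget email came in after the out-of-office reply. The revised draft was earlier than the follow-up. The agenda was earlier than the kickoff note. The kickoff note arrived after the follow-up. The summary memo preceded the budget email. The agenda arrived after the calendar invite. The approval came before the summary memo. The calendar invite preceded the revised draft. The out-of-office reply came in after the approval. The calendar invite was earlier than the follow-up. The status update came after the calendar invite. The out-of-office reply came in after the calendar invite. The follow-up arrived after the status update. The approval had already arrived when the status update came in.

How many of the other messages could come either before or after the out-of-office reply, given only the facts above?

Forced before the out-of-office reply: the agenda, the approval, the calendar invite, the revised draft, the status update, and the summary memo; forced after the out-of-office reply: the budget email.
That leaves the follow-up and the kickoff note with no forced order relative to the out-of-office reply — 2.

2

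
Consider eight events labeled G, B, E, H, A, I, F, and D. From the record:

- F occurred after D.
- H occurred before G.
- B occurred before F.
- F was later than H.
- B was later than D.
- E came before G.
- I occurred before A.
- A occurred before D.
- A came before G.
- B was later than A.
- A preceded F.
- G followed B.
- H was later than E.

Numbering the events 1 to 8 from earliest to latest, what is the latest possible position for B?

B must come before F and G — 2 events forced after it.
Everything else can be placed before B in some valid order, so B can sit as late as position 8 − 2 = 6.

6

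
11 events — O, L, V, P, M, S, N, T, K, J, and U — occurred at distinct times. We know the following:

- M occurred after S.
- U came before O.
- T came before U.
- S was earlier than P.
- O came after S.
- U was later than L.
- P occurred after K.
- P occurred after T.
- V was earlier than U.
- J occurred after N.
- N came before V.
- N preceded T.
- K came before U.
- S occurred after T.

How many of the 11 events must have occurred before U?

5

Directly stated before U: K, L, T, and V.
N reaches U via N → V → U.
No chain forces S (or any of the others) ahead of U.
That's K, L, N, T, and V — 5 in all.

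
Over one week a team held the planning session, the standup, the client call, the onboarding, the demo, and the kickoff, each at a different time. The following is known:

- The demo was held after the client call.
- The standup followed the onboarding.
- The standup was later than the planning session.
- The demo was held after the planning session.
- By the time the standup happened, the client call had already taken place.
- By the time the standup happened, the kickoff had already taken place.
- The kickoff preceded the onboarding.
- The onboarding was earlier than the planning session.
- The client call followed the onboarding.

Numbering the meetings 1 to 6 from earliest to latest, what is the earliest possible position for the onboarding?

The kickoff must come before the onboarding — 1 forced predecessor.
Nothing else is forced ahead of the onboarding, so its earliest slot is position 1 + 1 = 2.

2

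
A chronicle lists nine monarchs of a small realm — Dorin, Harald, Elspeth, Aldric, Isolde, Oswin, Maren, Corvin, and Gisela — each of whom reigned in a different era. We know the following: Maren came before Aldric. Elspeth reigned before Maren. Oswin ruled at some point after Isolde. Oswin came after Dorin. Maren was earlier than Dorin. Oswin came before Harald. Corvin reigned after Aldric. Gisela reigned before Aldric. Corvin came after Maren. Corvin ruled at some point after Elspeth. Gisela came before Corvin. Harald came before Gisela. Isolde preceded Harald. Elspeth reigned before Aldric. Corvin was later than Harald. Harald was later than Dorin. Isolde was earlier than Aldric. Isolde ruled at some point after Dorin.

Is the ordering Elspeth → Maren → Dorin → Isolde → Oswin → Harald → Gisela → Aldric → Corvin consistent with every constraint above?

yes

Check each stated constraint against the proposed order — e.g. Maren is ahead of Corvin; Elspeth is ahead of Corvin. Every pair is in the required order; nothing is violated.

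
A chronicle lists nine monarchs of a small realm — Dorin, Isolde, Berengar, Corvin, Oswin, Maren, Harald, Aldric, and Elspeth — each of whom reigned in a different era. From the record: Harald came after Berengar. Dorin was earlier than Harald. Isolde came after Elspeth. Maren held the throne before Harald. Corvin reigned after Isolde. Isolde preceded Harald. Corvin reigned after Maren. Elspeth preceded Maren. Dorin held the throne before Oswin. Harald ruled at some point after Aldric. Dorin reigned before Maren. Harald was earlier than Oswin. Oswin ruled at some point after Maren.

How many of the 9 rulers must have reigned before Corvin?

Directly stated before Corvin: Isolde and Maren.
Dorin reaches Corvin via Dorin → Maren → Corvin.
Elspeth reaches Corvin via Elspeth → Isolde → Corvin.
That's Dorin, Elspeth, Isolde, and Maren — 4 in all.

4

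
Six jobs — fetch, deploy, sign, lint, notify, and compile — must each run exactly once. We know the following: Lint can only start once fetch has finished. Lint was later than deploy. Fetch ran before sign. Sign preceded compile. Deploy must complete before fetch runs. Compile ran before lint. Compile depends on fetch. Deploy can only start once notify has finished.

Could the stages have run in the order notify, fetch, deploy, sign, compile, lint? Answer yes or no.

no

The constraints require deploy before fetch, but in the proposed sequence fetch appears ahead of deploy. That one violation is enough.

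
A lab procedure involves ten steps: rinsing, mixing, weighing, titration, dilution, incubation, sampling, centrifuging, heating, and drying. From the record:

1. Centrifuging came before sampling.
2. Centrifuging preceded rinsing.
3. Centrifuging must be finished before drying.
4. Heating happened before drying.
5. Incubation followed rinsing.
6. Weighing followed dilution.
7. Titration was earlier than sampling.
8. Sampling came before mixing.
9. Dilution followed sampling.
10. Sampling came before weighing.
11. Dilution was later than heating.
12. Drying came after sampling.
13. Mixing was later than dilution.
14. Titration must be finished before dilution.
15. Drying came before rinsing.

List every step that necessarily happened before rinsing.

centrifuging, drying, heating, sampling, titration

Directly stated before rinsing: centrifuging and drying.
Heating reaches rinsing via heating → drying → rinsing.
Sampling reaches rinsing via sampling → drying → rinsing.
Titration reaches rinsing via titration → sampling → drying → rinsing.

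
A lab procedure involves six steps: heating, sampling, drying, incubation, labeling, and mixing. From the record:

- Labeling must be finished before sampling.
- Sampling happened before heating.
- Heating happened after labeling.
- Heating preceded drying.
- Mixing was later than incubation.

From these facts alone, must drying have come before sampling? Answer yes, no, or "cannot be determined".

no

Tracing the constraints gives sampling → heating → drying, so sampling must come before drying.
That means drying cannot be before sampling.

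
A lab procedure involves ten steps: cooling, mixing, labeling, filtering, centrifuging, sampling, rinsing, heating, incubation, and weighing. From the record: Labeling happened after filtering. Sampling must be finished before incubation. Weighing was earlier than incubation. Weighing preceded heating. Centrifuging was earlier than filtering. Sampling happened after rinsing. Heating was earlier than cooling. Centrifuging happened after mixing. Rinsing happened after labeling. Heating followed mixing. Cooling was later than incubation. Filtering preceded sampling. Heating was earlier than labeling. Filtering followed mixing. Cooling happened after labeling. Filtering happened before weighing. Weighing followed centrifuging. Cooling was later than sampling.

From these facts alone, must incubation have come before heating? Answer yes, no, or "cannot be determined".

Tracing the constraints gives heating → labeling → rinsing → sampling → incubation, so heating must come before incubation.
That means incubation cannot be before heating.

no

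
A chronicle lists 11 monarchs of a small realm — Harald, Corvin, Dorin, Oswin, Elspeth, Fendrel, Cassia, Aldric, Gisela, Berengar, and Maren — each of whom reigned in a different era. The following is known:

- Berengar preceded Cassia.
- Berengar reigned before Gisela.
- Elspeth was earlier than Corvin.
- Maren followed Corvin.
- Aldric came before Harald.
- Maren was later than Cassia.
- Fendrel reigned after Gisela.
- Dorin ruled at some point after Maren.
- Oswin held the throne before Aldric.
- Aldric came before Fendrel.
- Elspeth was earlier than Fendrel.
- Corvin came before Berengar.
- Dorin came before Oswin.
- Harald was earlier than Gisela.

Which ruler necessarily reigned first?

Elspeth has a chain of constraints placing them before every other ruler, so Elspeth must be first.

Elspeth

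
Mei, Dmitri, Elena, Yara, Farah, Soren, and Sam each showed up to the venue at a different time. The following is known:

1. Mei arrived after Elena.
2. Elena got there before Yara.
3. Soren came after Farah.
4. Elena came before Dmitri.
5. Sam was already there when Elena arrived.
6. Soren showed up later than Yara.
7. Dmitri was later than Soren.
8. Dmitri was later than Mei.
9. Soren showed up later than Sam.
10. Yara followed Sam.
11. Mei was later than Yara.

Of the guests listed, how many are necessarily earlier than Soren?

4

Directly stated before Soren: Farah, Sam, and Yara.
Elena reaches Soren via Elena → Yara → Soren.
No chain forces Dmitri (or any of the others) ahead of Soren.
That's Elena, Farah, Sam, and Yara — 4 in all.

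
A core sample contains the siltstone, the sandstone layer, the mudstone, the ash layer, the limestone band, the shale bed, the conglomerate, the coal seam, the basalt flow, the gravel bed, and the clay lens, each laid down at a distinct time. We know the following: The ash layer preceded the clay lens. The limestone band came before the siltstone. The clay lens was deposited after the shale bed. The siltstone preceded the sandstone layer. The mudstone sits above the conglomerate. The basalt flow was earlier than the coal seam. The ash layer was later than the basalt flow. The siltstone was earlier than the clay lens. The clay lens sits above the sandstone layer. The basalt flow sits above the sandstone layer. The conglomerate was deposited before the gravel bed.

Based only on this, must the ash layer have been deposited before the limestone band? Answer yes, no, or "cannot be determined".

no

Tracing the constraints gives the limestone band → the siltstone → the sandstone layer → the basalt flow → the ash layer, so the limestone band must come before the ash layer.
That means the ash layer cannot be before the limestone band.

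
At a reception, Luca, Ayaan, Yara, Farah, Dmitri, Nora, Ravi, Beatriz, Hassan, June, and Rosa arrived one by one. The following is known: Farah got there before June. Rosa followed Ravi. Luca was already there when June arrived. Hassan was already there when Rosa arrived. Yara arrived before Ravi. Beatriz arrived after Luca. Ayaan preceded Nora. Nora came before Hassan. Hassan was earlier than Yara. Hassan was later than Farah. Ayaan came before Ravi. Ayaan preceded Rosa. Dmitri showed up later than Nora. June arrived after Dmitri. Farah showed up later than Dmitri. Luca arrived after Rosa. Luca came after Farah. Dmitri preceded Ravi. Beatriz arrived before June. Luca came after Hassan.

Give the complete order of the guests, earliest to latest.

Ayaan, Nora, Dmitri, Farah, Hassan, Yara, Ravi, Rosa, Luca, Beatriz, June

The constraints fix every adjacent pair, so only one ordering works:
Ayaan → Nora → Dmitri → Farah → Hassan → Yara → Ravi → Rosa → Luca → Beatriz → June.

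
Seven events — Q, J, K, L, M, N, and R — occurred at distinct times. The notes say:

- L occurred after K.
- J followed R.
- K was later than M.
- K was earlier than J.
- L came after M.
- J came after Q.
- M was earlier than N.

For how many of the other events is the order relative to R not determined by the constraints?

Forced after R: J.
That leaves K, L, M, N, and Q with no forced order relative to R — 5.

5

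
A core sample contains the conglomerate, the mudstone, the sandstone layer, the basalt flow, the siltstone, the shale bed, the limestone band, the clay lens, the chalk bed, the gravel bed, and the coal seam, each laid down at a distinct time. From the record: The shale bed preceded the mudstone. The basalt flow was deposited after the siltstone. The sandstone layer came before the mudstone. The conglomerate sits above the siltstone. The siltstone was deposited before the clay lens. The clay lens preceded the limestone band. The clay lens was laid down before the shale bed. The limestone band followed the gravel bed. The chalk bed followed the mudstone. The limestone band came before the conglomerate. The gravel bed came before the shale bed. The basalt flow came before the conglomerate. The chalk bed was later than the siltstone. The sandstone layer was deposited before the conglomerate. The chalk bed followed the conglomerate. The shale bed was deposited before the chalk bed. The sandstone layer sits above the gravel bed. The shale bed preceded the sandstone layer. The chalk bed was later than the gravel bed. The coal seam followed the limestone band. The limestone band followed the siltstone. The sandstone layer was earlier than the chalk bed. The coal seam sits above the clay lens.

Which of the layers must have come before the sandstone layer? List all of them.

the clay lens, the gravel bed, the shale bed, the siltstone

Directly stated before the sandstone layer: the gravel bed and the shale bed.
The clay lens reaches the sandstone layer via the clay lens → the shale bed → the sandstone layer.
The siltstone reaches the sandstone layer via the siltstone → the clay lens → the shale bed → the sandstone layer.
No chain forces the conglomerate (or any of the others) ahead of the sandstone layer.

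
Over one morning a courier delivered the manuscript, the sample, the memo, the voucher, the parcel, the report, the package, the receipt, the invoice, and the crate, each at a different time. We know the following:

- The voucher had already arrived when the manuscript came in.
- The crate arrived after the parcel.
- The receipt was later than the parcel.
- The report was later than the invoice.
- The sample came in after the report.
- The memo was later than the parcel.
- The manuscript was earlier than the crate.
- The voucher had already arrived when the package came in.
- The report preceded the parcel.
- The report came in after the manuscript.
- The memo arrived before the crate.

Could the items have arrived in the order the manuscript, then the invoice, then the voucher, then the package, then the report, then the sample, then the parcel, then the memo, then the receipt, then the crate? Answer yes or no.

The constraints require the voucher before the manuscript, but in the proposed sequence the manuscript appears ahead of the voucher. That one violation is enough.

no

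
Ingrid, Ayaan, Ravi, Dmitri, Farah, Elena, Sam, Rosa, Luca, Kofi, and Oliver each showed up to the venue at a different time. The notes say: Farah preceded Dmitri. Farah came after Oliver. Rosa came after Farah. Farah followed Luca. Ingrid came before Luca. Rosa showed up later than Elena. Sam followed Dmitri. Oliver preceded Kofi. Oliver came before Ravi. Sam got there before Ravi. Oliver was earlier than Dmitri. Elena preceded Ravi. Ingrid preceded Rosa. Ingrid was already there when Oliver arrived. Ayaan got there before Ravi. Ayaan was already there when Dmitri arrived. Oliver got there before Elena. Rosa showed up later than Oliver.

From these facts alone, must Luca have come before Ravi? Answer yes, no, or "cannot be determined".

yes

Chain the constraints: Luca → Farah → Dmitri → Sam → Ravi. Each link is directly stated, so Luca comes before Ravi.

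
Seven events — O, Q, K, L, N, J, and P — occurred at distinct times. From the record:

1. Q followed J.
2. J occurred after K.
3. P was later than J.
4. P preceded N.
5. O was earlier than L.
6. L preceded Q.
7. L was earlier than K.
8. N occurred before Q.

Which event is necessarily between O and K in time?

Tracing the constraints gives O → L → K, so L sits after O and before K.
No other event is forced both after O and before K.

L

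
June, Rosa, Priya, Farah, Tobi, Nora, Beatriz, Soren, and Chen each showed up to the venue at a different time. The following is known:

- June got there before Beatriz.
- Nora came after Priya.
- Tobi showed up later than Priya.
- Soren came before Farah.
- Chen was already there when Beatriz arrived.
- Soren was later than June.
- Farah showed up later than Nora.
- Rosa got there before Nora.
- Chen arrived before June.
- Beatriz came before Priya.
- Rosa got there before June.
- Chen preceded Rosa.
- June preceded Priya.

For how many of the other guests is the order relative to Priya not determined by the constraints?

1

Forced before Priya: Beatriz, Chen, June, and Rosa; forced after Priya: Farah, Nora, and Tobi.
That leaves Soren with no forced order relative to Priya — 1.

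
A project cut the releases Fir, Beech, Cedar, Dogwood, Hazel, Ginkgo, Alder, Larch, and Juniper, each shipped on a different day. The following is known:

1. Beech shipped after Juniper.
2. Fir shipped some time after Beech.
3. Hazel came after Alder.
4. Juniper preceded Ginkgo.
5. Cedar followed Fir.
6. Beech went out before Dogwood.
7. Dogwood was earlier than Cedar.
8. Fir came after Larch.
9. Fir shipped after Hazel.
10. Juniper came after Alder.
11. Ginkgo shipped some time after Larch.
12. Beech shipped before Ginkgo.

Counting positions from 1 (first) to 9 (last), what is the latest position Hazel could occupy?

Hazel must come before Cedar and Fir — 2 releases forced after it.
Everything else can be placed before Hazel in some valid order, so Hazel can sit as late as position 9 − 2 = 7.

7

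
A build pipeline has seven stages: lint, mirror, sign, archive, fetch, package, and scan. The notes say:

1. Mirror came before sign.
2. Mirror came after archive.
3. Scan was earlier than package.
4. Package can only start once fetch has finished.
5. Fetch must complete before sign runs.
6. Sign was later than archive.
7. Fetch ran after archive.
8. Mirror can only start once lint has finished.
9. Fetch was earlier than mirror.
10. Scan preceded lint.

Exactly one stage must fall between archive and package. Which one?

Tracing the constraints gives archive → fetch → package, so fetch sits after archive and before package.
No other stage is forced both after archive and before package.

fetch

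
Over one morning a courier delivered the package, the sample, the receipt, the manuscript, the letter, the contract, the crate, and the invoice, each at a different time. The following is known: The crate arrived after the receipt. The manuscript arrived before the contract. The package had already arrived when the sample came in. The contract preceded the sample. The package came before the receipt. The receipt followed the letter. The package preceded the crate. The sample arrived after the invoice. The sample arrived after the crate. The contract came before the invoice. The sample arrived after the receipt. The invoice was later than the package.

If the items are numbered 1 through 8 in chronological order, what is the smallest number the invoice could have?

4

The contract, the manuscript, and the package must all come before the invoice — 3 forced predecessors.
Nothing else is forced ahead of the invoice, so its earliest slot is position 3 + 1 = 4.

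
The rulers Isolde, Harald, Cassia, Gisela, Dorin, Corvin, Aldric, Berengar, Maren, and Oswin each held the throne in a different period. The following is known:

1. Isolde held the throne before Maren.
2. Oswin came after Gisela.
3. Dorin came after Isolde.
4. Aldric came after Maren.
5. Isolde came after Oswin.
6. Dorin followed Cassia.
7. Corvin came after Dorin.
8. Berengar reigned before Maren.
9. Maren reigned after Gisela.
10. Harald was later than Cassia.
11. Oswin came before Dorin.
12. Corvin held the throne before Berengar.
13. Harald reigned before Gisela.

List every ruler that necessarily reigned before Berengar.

Cassia, Corvin, Dorin, Gisela, Harald, Isolde, Oswin

Directly stated before Berengar: Corvin.
Cassia reaches Berengar via Cassia → Dorin → Corvin → Berengar.
Dorin reaches Berengar via Dorin → Corvin → Berengar.
Gisela reaches Berengar via Gisela → Oswin → Dorin → Corvin → Berengar.
Likewise Harald, Isolde, and Oswin each reach Berengar by chaining the stated constraints.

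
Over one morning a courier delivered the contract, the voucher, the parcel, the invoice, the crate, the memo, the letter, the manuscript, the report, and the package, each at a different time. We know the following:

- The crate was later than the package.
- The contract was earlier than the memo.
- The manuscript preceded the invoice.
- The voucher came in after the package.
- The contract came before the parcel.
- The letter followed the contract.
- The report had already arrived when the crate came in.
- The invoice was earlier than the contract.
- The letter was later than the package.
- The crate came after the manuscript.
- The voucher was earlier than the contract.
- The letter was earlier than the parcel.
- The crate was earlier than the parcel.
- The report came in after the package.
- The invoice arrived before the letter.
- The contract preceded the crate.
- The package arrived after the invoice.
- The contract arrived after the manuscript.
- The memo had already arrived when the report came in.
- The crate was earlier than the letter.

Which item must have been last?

Every other item has a chain of constraints placing it before the parcel, so the parcel is last.

the parcel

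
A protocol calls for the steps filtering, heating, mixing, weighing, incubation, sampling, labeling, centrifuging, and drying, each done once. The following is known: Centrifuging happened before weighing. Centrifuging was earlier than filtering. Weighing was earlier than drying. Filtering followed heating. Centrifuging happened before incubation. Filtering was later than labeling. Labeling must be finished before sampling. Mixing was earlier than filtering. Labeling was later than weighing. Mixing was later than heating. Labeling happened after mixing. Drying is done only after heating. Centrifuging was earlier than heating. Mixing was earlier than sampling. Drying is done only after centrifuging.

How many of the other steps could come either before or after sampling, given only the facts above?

3

Forced before sampling: centrifuging, heating, labeling, mixing, and weighing.
That leaves drying, filtering, and incubation with no forced order relative to sampling — 3.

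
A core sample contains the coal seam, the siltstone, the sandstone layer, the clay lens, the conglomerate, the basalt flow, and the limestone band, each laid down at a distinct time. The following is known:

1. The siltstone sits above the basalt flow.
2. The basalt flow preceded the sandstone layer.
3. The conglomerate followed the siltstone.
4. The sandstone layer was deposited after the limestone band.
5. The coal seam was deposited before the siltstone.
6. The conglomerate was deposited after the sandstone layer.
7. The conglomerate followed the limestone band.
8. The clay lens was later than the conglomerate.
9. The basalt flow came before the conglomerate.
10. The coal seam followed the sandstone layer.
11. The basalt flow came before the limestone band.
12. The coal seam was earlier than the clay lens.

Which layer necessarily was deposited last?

the clay lens

Every other layer has a chain of constraints placing it before the clay lens, so the clay lens is last.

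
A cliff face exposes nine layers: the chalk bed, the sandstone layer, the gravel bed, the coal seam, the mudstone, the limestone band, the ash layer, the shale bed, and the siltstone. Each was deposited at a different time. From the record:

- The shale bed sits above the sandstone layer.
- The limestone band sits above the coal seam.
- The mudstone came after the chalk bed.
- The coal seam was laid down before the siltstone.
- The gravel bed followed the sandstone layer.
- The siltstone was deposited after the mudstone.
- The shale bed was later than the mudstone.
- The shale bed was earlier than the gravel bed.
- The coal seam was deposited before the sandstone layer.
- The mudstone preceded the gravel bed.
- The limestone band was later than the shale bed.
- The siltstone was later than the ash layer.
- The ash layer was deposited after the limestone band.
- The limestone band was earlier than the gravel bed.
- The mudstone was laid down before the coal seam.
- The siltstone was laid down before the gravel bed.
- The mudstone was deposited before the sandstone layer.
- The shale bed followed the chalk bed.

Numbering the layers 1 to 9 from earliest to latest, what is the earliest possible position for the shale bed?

The chalk bed, the coal seam, the mudstone, and the sandstone layer must all come before the shale bed — 4 forced predecessors.
Nothing else is forced ahead of the shale bed, so its earliest slot is position 4 + 1 = 5.

5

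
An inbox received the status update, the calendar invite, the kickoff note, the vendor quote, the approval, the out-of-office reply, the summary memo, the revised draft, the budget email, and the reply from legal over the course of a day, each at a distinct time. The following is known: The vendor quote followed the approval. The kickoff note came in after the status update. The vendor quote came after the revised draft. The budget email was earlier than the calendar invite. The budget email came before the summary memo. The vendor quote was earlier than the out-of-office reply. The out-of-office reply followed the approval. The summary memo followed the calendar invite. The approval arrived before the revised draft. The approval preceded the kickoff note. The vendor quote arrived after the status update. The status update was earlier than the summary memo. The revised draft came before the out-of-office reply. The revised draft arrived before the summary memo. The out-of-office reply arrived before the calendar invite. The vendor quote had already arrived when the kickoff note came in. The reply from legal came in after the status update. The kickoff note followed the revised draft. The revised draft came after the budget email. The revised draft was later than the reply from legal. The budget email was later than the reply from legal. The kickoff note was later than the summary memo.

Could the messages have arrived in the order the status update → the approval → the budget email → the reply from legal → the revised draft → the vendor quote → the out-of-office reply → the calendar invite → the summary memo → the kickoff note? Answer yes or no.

no

The constraints require the reply from legal before the budget email, but in the proposed sequence the budget email appears ahead of the reply from legal. That one violation is enough.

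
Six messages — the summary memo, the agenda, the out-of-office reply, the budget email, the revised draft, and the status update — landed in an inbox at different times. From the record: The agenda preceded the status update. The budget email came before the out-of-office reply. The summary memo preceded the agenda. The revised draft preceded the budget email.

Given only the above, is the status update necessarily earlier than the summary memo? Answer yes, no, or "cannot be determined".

Tracing the constraints gives the summary memo → the agenda → the status update, so the summary memo must come before the status update.
That means the status update cannot be before the summary memo.

no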